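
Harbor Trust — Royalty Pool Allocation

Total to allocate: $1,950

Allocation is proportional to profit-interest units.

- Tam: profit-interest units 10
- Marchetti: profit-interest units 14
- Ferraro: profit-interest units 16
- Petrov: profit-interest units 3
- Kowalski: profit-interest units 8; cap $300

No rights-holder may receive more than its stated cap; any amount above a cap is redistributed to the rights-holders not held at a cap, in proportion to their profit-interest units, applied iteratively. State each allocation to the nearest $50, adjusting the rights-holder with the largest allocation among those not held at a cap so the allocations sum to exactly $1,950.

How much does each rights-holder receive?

Tam: $400 · Marchetti: $550 · Ferraro: $600 · Petrov: $100 · Kowalski: $300

Total profit-interest units = 51.
Pro-rata shares before constraints: Tam 382.35; Marchetti 535.29; Ferraro 611.76; Petrov 114.71; Kowalski 305.88.
Capped: Kowalski ($300); remaining pool $1,650 reallocated over remaining profit-interest units 43.
Remaining shares: Tam 383.72 → $400; Marchetti 537.21 → $550; Ferraro 613.95 → $600; Petrov 115.12 → $100.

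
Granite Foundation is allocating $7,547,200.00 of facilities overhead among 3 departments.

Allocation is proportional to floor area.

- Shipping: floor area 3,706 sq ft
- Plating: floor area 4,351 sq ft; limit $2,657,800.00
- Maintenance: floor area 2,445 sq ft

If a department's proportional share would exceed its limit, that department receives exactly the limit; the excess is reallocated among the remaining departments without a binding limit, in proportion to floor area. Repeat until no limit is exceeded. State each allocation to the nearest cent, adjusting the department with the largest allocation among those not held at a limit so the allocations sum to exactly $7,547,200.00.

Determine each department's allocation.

Shipping: $2,945,881.39 · Plating: $2,657,800.00 · Maintenance: $1,943,518.61

Sum of floor area: 10,502.
Pro-rata shares before constraints: Shipping 2,663,294.9153; Plating 3,126,820.3390; Maintenance 1,757,084.7458.
Held at cap: Plating ($2,657,800.00); balance $4,889,400.00 reallocated over remaining floor area 6,151.
Shares after redistribution: Shipping 2,945,881.3851 → $2,945,881.39; Maintenance 1,943,518.6149 → $1,943,518.61.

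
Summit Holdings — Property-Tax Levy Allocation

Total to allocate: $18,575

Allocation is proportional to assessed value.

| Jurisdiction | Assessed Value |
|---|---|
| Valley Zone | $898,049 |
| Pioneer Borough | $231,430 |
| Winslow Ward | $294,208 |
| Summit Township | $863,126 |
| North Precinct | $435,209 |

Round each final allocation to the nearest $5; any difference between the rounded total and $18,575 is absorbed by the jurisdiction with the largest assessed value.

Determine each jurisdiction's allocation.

Valley Zone: $6,125 · Pioneer Borough: $1,580 · Winslow Ward: $2,010 · Summit Township: $5,890 · North Precinct: $2,970

Assessed value total: 2,722,022.
Pro-rata amounts: Valley Zone 898,049/2,722,022 × $18,575 = 6,128.26; Pioneer Borough 231,430/2,722,022 × $18,575 = 1,579.27; Winslow Ward 294,208/2,722,022 × $18,575 = 2,007.67; Summit Township 863,126/2,722,022 × $18,575 = 5,889.95; North Precinct 435,209/2,722,022 × $18,575 = 2,969.85.
After rounding ($5): Valley Zone $6,130; Pioneer Borough $1,580; Winslow Ward $2,010; Summit Township $5,890; North Precinct $2,970. Sum = $18,580.
Difference $18,575 − $18,580 = −$5 applied to largest assessed value (Valley Zone): Valley Zone becomes $6,125.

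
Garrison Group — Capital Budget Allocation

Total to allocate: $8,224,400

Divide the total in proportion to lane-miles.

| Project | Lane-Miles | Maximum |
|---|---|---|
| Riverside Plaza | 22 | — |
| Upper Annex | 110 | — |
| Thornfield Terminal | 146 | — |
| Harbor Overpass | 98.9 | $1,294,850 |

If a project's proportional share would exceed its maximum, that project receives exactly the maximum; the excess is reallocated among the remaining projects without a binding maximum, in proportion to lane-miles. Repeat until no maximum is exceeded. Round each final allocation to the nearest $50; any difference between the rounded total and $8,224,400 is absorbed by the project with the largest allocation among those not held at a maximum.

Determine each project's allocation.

Sum of lane-miles: 376.9.
Unconstrained shares: Riverside Plaza 480,065.80; Upper Annex 2,400,329.00; Thornfield Terminal 3,185,891.22; Harbor Overpass 2,158,113.98.
Held at cap: Harbor Overpass ($1,294,850); balance $6,929,550 reallocated over remaining lane-miles 278.
Redistributed shares: Riverside Plaza 548,381.65 → $548,400; Upper Annex 2,741,908.27 → $2,741,900; Thornfield Terminal 3,639,260.07 → $3,639,250.

Riverside Plaza: $548,400 | Upper Annex: $2,741,900 | Thornfield Terminal: $3,639,250 | Harbor Overpass: $1,294,850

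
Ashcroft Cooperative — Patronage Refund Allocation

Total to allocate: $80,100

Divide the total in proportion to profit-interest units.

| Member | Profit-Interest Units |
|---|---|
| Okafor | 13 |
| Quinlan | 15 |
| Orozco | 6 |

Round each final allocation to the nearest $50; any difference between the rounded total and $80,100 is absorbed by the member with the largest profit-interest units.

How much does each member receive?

Okafor: $30,650; Quinlan: $35,300; Orozco: $14,150

Sum of profit-interest units: 34.
Pro-rata amounts: Okafor 13/34 × $80,100 = 30,626.47; Quinlan 15/34 × $80,100 = 35,338.24; Orozco 6/34 × $80,100 = 14,135.29.
After rounding ($50): Okafor $30,650; Quinlan $35,350; Orozco $14,150. Sum = $80,150.
Difference $80,100 − $80,150 = −$50 applied to largest profit-interest units (Quinlan): Quinlan becomes $35,300.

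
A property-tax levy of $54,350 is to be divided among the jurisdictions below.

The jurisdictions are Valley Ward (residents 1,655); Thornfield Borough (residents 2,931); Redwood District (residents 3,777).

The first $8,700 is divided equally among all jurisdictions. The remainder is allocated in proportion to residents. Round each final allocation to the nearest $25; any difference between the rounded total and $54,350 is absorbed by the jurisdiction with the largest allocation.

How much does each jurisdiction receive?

Valley Ward: $11,925 · Thornfield Borough: $18,900 · Redwood District: $23,525

$8,700 shared equally gives $2,900 per jurisdiction.
Remainder $45,650 by residents (total 8,363): Valley Ward 9,033.93 → $9,025; Thornfield Borough 15,999.06 → $16,000; Redwood District 20,617.01 → $20,625.
Totals: Valley Ward $2,900 + $9,025 = $11,925; Thornfield Borough $2,900 + $16,000 = $18,900; Redwood District $2,900 + $20,625 = $23,525.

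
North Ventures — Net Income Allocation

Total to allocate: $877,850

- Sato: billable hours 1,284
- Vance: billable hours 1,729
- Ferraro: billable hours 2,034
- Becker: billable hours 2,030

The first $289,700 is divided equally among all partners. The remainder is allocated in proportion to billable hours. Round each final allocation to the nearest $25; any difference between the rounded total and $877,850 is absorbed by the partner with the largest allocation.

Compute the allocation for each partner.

First tranche $289,700 split equally: $72,425 each.
Remainder $588,150 by billable hours (total 7,077): Sato 106,709.71 → $106,700; Vance 143,692.43 → $143,700; Ferraro 169,040.14 → $169,050; Becker 168,707.72 → $168,700.
Totals: Sato $72,425 + $106,700 = $179,125; Vance $72,425 + $143,700 = $216,125; Ferraro $72,425 + $169,050 = $241,475; Becker $72,425 + $168,700 = $241,125.

Sato: $179,125 | Vance: $216,125 | Ferraro: $241,475 | Becker: $241,125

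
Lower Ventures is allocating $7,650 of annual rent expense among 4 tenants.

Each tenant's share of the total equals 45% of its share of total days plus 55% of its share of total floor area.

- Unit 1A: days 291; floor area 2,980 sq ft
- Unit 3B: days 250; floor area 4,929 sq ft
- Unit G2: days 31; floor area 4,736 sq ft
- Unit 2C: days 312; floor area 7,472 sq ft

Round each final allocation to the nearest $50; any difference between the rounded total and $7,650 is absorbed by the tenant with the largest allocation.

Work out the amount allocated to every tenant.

Unit 1A: $1,750 | Unit 3B: $2,000 | Unit G2: $1,100 | Unit 2C: $2,800

Days total 884; floor area total 20,117.
Blended shares (45% days + 55% floor area): Unit 1A 0.2296; Unit 3B 0.2620; Unit G2 0.1453; Unit 2C 0.3631.
Proportional shares: Unit 1A 1,756.49; Unit 3B 2,004.47; Unit G2 1,111.26; Unit 2C 2,777.78.
After rounding ($50): Unit 1A $1,750; Unit 3B $2,000; Unit G2 $1,100; Unit 2C $2,800. Sum = $7,650.
Rounded total matches; no reconciliation needed.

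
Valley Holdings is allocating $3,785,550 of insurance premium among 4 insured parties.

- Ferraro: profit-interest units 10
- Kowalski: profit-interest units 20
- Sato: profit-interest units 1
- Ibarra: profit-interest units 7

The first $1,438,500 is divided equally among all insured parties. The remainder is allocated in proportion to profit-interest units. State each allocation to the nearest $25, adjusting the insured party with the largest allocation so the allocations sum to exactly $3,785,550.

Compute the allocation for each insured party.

First tranche $1,438,500 split equally: $359,625 each.
Remainder $2,347,050 by profit-interest units (total 38): Ferraro 617,644.74 → $617,650; Kowalski 1,235,289.47 → $1,235,300; Sato 61,764.47 → $61,775; Ibarra 432,351.32 → $432,350.
Rounding difference −$25 on remainder applied to Kowalski.
Totals: Ferraro $359,625 + $617,650 = $977,275; Kowalski $359,625 + $1,235,275 = $1,594,900; Sato $359,625 + $61,775 = $421,400; Ibarra $359,625 + $432,350 = $791,975.

Ferraro: $977,275 · Kowalski: $1,594,900 · Sato: $421,400 · Ibarra: $791,975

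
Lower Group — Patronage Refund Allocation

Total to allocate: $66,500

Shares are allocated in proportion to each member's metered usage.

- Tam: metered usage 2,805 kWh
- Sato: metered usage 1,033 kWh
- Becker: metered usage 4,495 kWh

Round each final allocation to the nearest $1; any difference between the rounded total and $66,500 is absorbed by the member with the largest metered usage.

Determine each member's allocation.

Total metered usage = 8,333.
Unrounded shares: Tam 2,805/8,333 × $66,500 = 22,384.80; Sato 1,033/8,333 × $66,500 = 8,243.67; Becker 4,495/8,333 × $66,500 = 35,871.53.
After rounding ($1): Tam $22,385; Sato $8,244; Becker $35,872. Sum = $66,501.
Difference $66,500 − $66,501 = −$1 applied to largest metered usage (Becker): Becker becomes $35,871.

Tam: $22,385 | Sato: $8,244 | Becker: $35,871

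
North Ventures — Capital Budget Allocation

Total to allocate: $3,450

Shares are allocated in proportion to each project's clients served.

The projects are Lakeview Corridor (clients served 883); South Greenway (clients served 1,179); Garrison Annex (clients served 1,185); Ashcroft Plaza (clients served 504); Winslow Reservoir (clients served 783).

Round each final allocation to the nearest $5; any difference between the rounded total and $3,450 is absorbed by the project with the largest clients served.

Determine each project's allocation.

Combined clients served = 883 + 1,179 + 1,185 + 504 + 783 = 4,534.
Pro-rata amounts: Lakeview Corridor 671.89; South Greenway 897.12; Garrison Annex 901.69; Ashcroft Plaza 383.50; Winslow Reservoir 595.80.
Rounded to nearest $5: Lakeview Corridor $670; South Greenway $895; Garrison Annex $900; Ashcroft Plaza $385; Winslow Reservoir $595. Sum = $3,445.
Difference $3,450 − $3,445 = +$5 applied to largest clients served (Garrison Annex): Garrison Annex becomes $905.

Lakeview Corridor: $670 | South Greenway: $895 | Garrison Annex: $905 | Ashcroft Plaza: $385 | Winslow Reservoir: $595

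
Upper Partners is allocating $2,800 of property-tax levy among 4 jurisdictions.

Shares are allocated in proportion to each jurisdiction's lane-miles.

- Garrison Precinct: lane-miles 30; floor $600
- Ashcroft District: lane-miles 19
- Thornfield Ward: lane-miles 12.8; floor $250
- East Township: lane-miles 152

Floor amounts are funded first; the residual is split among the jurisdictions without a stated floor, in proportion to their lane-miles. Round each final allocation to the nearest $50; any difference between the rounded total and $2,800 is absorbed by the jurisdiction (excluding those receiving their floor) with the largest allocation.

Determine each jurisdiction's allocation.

Garrison Precinct: $600 | Ashcroft District: $200 | Thornfield Ward: $250 | East Township: $1,750

Guaranteed amounts: Garrison Precinct $600; Thornfield Ward $250. Balance $1,950.
Balance split over remaining lane-miles 171: Ashcroft District 216.67 → $200; East Township 1,733.33 → $1,750.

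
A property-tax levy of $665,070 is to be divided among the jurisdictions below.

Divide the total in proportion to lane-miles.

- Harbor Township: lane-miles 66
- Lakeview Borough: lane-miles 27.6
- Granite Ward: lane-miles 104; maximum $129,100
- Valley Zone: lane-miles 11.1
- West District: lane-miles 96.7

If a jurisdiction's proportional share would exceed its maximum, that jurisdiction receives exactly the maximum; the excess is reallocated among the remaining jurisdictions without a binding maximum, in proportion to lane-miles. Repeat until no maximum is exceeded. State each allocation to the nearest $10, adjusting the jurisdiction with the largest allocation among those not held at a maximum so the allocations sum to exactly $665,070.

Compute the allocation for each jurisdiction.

Harbor Township: $175,640; Lakeview Borough: $73,450; Granite Ward: $129,100; Valley Zone: $29,540; West District: $257,340

Total lane-miles = 305.4.
Pro-rata shares before constraints: Harbor Township 143,728.29; Lakeview Borough 60,104.56; Granite Ward 226,480.94; Valley Zone 24,172.49; West District 210,583.72.
Cap binds for Granite Ward ($129,100); remaining pool $535,970 reallocated over remaining lane-miles 201.4.
Redistributed shares: Harbor Township 175,640.62 → $175,640; Lakeview Borough 73,449.71 → $73,450; Valley Zone 29,539.56 → $29,540; West District 257,340.11 → $257,340.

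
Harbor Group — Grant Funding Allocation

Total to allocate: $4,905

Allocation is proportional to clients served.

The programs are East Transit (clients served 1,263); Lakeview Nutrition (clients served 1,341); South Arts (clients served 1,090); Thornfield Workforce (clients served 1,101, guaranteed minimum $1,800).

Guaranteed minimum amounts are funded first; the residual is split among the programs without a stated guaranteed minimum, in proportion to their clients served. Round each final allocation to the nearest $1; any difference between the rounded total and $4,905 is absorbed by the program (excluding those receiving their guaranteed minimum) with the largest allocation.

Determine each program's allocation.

Guaranteed amounts: Thornfield Workforce $1,800. Remaining pool $3,105.
Remaining pool split over remaining clients served 3,694: East Transit 1,061.62 → $1,062; Lakeview Nutrition 1,127.18 → $1,127; South Arts 916.20 → $916.

East Transit: $1,062; Lakeview Nutrition: $1,127; South Arts: $916; Thornfield Workforce: $1,800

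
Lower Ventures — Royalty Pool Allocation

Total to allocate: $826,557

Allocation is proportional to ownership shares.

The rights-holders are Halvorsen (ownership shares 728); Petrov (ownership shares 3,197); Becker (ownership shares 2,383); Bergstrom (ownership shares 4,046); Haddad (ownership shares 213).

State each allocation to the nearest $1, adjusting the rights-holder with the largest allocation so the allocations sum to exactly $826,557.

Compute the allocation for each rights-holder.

Combined ownership shares = 10,567.
Raw shares: Halvorsen 728/10,567 × $826,557 = 56,944.59; Petrov 3,197/10,567 × $826,557 = 250,071.23; Becker 2,383/10,567 × $826,557 = 186,399.67; Bergstrom 4,046/10,567 × $826,557 = 316,480.52; Haddad 213/10,567 × $826,557 = 16,660.99.
After rounding ($1): Halvorsen $56,945; Petrov $250,071; Becker $186,400; Bergstrom $316,481; Haddad $16,661. Sum = $826,558.
Difference $826,557 − $826,558 = −$1 applied to largest allocation (Bergstrom): Bergstrom becomes $316,480.

Halvorsen: $56,945 | Petrov: $250,071 | Becker: $186,400 | Bergstrom: $316,480 | Haddad: $16,661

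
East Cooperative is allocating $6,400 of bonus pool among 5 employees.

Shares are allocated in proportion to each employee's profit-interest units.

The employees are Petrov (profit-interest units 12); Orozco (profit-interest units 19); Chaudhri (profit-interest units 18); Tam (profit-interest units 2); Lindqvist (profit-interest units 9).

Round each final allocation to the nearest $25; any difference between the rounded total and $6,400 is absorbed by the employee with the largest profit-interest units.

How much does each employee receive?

Total profit-interest units = 12 + 19 + 18 + 2 + 9 = 60.
Proportional shares: Petrov 1,280.00; Orozco 2,026.67; Chaudhri 1,920.00; Tam 213.33; Lindqvist 960.00.
At nearest $25: Petrov $1,275; Orozco $2,025; Chaudhri $1,925; Tam $225; Lindqvist $950. Sum = $6,400.
No rounding difference to absorb.

Petrov: $1,275; Orozco: $2,025; Chaudhri: $1,925; Tam: $225; Lindqvist: $950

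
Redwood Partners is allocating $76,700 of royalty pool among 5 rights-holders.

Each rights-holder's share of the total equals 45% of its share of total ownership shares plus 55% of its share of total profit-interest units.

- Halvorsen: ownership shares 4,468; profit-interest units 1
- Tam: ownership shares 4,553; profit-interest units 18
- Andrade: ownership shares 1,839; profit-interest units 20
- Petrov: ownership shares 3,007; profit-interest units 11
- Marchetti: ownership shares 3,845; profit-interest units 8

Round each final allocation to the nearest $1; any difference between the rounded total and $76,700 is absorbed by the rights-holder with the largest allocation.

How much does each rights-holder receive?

Halvorsen: $9,434; Tam: $21,965; Andrade: $18,130; Petrov: $13,860; Marchetti: $13,311

Totals — ownership shares 17,712, profit-interest units 58.
Combined weights (45% ownership shares + 55% profit-interest units): Halvorsen 0.1230; Tam 0.2864; Andrade 0.2364; Petrov 0.1807; Marchetti 0.1736.
Proportional shares: Halvorsen 9,434.02; Tam 21,964.23; Andrade 18,130.17; Petrov 13,860.28; Marchetti 13,311.29.
After rounding ($1): Halvorsen $9,434; Tam $21,964; Andrade $18,130; Petrov $13,860; Marchetti $13,311. Sum = $76,699.
Difference $76,700 − $76,699 = +$1 applied to largest allocation (Tam): Tam becomes $21,965.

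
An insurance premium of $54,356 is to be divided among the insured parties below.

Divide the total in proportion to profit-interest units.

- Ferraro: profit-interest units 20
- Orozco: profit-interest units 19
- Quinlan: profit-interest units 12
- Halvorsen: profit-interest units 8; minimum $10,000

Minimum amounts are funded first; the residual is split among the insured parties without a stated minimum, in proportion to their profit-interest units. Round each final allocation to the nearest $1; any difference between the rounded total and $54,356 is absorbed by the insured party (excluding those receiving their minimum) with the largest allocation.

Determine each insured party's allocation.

Guaranteed amounts: Halvorsen $10,000. Residual $44,356.
Residual split over remaining profit-interest units 51: Ferraro 17,394.51 → $17,395; Orozco 16,524.78 → $16,525; Quinlan 10,436.71 → $10,437.
Rounding difference −$1 applied to Ferraro → $17,394.

Ferraro: $17,394 · Orozco: $16,525 · Quinlan: $10,437 · Halvorsen: $10,000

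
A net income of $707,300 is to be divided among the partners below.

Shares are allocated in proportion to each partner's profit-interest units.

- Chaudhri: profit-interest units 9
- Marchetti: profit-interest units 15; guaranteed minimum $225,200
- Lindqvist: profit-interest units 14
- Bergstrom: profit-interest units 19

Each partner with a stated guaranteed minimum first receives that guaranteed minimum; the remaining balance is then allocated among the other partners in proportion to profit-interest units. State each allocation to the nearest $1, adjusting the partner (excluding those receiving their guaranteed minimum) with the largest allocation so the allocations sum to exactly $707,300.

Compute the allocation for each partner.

Chaudhri: $103,307 | Marchetti: $225,200 | Lindqvist: $160,700 | Bergstrom: $218,093

Guaranteed amounts: Marchetti $225,200. Balance $482,100.
Balance split over remaining profit-interest units 42: Chaudhri 103,307.14 → $103,307; Lindqvist 160,700.00 → $160,700; Bergstrom 218,092.86 → $218,093.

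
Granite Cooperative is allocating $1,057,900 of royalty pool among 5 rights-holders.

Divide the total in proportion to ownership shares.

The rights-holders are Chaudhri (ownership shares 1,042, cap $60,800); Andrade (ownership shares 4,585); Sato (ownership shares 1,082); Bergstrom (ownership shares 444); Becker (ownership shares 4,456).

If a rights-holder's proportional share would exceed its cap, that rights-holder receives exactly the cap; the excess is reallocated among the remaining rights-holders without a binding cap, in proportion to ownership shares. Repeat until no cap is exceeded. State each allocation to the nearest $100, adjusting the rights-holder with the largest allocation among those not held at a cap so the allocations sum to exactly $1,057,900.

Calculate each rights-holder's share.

Sum of ownership shares: 11,609.
Unconstrained shares: Chaudhri 94,954.93; Andrade 417,819.92; Sato 98,600.03; Bergstrom 40,460.64; Becker 406,064.47.
Cap binds for Chaudhri ($60,800); residual $997,100 reallocated over remaining ownership shares 10,567.
Redistributed shares: Andrade 432,639.68 → $432,600; Sato 102,097.30 → $102,100; Bergstrom 41,895.75 → $41,900; Becker 420,467.27 → $420,500.

Chaudhri: $60,800 · Andrade: $432,600 · Sato: $102,100 · Bergstrom: $41,900 · Becker: $420,500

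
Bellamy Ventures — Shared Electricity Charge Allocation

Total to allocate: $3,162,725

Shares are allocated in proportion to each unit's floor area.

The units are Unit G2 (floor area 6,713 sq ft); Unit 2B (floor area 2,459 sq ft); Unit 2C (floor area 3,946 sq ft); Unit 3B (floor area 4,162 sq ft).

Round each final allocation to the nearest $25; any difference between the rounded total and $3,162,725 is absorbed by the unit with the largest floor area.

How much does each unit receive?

Unit G2: $1,228,650; Unit 2B: $450,075; Unit 2C: $722,225; Unit 3B: $761,775

Combined floor area = 6,713 + 2,459 + 3,946 + 4,162 = 17,280.
Unrounded shares: Unit G2 1,228,667.41; Unit 2B 450,066.02; Unit 2C 722,228.75; Unit 3B 761,762.82.
At nearest $25: Unit G2 $1,228,675; Unit 2B $450,075; Unit 2C $722,225; Unit 3B $761,775. Sum = $3,162,750.
Difference $3,162,725 − $3,162,750 = −$25 applied to largest floor area (Unit G2): Unit G2 becomes $1,228,650.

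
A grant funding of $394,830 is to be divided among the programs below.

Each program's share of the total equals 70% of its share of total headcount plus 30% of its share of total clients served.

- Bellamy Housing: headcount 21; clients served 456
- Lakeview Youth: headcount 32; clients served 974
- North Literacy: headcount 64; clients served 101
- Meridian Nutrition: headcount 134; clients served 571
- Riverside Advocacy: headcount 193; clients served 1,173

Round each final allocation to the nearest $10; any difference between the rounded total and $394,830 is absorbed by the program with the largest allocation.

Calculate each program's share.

Bellamy Housing: $29,560; Lakeview Youth: $55,150; North Literacy: $43,490; Meridian Nutrition: $104,060; Riverside Advocacy: $162,570

Totals — headcount 444, clients served 3,275.
Combined weights (70% headcount + 30% clients served): Bellamy Housing 0.0749; Lakeview Youth 0.1397; North Literacy 0.1102; Meridian Nutrition 0.2636; Riverside Advocacy 0.4117.
Unrounded shares: Bellamy Housing 29,564.52; Lakeview Youth 55,146.63; North Literacy 43,491.63; Meridian Nutrition 104,064.00; Riverside Advocacy 162,563.22.
After rounding ($10): Bellamy Housing $29,560; Lakeview Youth $55,150; North Literacy $43,490; Meridian Nutrition $104,060; Riverside Advocacy $162,560. Sum = $394,820.
Difference $394,830 − $394,820 = +$10 applied to largest allocation (Riverside Advocacy): Riverside Advocacy becomes $162,570.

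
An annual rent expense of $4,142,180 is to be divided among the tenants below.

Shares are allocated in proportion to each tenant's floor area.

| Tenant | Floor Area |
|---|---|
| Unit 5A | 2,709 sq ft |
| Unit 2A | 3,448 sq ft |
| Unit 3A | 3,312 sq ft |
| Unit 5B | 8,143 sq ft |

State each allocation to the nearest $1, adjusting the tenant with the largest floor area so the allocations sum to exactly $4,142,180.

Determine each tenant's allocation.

Unit 5A: $637,132 | Unit 2A: $810,938 | Unit 3A: $778,952 | Unit 5B: $1,915,158

Sum of floor area: 17,612.
Proportional shares: Unit 5A 2,709/17,612 × $4,142,180 = 637,131.82; Unit 2A 3,448/17,612 × $4,142,180 = 810,937.81; Unit 3A 3,312/17,612 × $4,142,180 = 778,951.86; Unit 5B 8,143/17,612 × $4,142,180 = 1,915,158.51.
Rounded to nearest $1: Unit 5A $637,132; Unit 2A $810,938; Unit 3A $778,952; Unit 5B $1,915,159. Sum = $4,142,181.
Difference $4,142,180 − $4,142,181 = −$1 applied to largest floor area (Unit 5B): Unit 5B becomes $1,915,158.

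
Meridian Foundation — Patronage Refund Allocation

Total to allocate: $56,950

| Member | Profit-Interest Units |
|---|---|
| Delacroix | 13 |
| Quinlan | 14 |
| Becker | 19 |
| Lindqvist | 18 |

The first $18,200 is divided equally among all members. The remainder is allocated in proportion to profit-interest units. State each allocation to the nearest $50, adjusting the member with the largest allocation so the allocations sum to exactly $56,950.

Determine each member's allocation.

Delacroix: $12,400 · Quinlan: $13,050 · Becker: $16,050 · Lindqvist: $15,450

First tranche $18,200 split equally: $4,550 each.
Remainder $38,750 by profit-interest units (total 64): Delacroix 7,871.09 → $7,850; Quinlan 8,476.56 → $8,500; Becker 11,503.91 → $11,500; Lindqvist 10,898.44 → $10,900.
Totals: Delacroix $4,550 + $7,850 = $12,400; Quinlan $4,550 + $8,500 = $13,050; Becker $4,550 + $11,500 = $16,050; Lindqvist $4,550 + $10,900 = $15,450.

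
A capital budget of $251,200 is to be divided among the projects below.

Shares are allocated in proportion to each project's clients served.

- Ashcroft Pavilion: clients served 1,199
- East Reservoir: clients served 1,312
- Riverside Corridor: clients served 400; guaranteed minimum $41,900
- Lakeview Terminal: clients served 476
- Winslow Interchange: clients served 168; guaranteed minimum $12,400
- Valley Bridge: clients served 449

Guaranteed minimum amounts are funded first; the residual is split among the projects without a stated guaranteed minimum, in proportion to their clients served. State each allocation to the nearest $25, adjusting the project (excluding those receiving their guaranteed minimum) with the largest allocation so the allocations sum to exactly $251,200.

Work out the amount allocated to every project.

Fund the minimums — Riverside Corridor $41,900; Winslow Interchange $12,400. Remaining pool $196,900.
Remaining pool split over remaining clients served 3,436: Ashcroft Pavilion 68,708.70 → $68,700; East Reservoir 75,184.17 → $75,175; Lakeview Terminal 27,277.18 → $27,275; Valley Bridge 25,729.95 → $25,725.
Rounding difference +$25 applied to East Reservoir → $75,200.

Ashcroft Pavilion: $68,700; East Reservoir: $75,200; Riverside Corridor: $41,900; Lakeview Terminal: $27,275; Winslow Interchange: $12,400; Valley Bridge: $25,725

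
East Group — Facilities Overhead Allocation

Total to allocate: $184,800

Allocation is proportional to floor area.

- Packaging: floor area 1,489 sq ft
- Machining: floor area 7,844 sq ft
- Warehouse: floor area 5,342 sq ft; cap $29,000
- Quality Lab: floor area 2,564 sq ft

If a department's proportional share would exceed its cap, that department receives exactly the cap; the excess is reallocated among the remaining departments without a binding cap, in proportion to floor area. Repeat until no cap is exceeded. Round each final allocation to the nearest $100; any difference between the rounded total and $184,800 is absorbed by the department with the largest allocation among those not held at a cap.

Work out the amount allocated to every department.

Total floor area = 17,239.
Unconstrained shares: Packaging 15,961.90; Machining 84,086.73; Warehouse 57,265.60; Quality Lab 27,485.77.
Capped: Warehouse ($29,000); residual $155,800 reallocated over remaining floor area 11,897.
Shares after redistribution: Packaging 19,499.55 → $19,500; Machining 102,722.97 → $102,700; Quality Lab 33,577.47 → $33,600.

Packaging: $19,500 | Machining: $102,700 | Warehouse: $29,000 | Quality Lab: $33,600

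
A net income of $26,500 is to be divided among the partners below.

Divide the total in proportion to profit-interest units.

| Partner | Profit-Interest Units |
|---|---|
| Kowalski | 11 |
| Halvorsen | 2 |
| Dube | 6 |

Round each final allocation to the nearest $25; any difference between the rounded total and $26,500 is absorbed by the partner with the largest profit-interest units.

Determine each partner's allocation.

Total profit-interest units = 19.
Raw shares: Kowalski 11/19 × $26,500 = 15,342.11; Halvorsen 2/19 × $26,500 = 2,789.47; Dube 6/19 × $26,500 = 8,368.42.
At nearest $25: Kowalski $15,350; Halvorsen $2,800; Dube $8,375. Sum = $26,525.
Difference $26,500 − $26,525 = −$25 applied to largest profit-interest units (Kowalski): Kowalski becomes $15,325.

Kowalski: $15,325 · Halvorsen: $2,800 · Dube: $8,375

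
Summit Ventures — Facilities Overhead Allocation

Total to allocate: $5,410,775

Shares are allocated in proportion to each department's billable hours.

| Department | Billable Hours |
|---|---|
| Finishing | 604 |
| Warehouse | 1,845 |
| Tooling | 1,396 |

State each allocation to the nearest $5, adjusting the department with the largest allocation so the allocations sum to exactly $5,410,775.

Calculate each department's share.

Finishing: $849,965; Warehouse: $2,596,325; Tooling: $1,964,485

Sum of billable hours: 3,845.
Proportional shares: Finishing 604/3,845 × $5,410,775 = 849,963.09; Warehouse 1,845/3,845 × $5,410,775 = 2,596,327.67; Tooling 1,396/3,845 × $5,410,775 = 1,964,484.24.
Rounded to nearest $5: Finishing $849,965; Warehouse $2,596,330; Tooling $1,964,485. Sum = $5,410,780.
Difference $5,410,775 − $5,410,780 = −$5 applied to largest allocation (Warehouse): Warehouse becomes $2,596,325.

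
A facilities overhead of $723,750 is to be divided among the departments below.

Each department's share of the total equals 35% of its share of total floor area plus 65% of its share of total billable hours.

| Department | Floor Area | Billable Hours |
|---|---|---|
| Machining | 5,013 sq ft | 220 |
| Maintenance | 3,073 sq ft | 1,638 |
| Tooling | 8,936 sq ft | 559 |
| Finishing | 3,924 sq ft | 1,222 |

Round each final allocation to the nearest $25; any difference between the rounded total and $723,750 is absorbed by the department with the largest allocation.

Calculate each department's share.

Machining: $89,075 · Maintenance: $248,925 · Tooling: $180,325 · Finishing: $205,425

Floor area total 20,946; billable hours total 3,639.
Composite weights (35% floor area + 65% billable hours): Machining 0.1231; Maintenance 0.3439; Tooling 0.2492; Finishing 0.2838.
Unrounded shares: Machining 89,066.06; Maintenance 248,918.68; Tooling 180,334.00; Finishing 205,431.27.
Rounded to nearest $25: Machining $89,075; Maintenance $248,925; Tooling $180,325; Finishing $205,425. Sum = $723,750.
Sum already equals the total — no adjustment.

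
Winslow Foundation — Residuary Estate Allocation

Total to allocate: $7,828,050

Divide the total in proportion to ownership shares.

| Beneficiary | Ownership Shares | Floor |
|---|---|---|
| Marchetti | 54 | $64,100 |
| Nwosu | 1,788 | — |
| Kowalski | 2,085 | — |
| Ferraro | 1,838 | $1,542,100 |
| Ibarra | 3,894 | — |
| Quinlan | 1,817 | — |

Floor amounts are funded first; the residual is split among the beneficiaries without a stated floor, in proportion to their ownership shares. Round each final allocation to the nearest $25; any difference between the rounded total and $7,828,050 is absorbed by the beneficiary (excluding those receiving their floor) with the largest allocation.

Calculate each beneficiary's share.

Guaranteed amounts: Marchetti $64,100; Ferraro $1,542,100. Remaining pool $6,221,850.
Remaining pool split over remaining ownership shares 9,584: Nwosu 1,160,754.15 → $1,160,750; Kowalski 1,353,563.99 → $1,353,575; Ibarra 2,527,951.16 → $2,527,950; Quinlan 1,179,580.70 → $1,179,575.

Marchetti: $64,100 · Nwosu: $1,160,750 · Kowalski: $1,353,575 · Ferraro: $1,542,100 · Ibarra: $2,527,950 · Quinlan: $1,179,575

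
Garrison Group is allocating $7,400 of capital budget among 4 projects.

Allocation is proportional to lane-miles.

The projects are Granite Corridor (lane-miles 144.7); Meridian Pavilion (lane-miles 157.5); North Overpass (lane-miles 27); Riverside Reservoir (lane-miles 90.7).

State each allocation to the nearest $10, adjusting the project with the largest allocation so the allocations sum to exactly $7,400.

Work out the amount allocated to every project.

Sum of lane-miles: 419.9.
Unrounded shares: Granite Corridor 144.7/419.9 × $7,400 = 2,550.08; Meridian Pavilion 157.5/419.9 × $7,400 = 2,775.66; North Overpass 27/419.9 × $7,400 = 475.83; Riverside Reservoir 90.7/419.9 × $7,400 = 1,598.43.
After rounding ($10): Granite Corridor $2,550; Meridian Pavilion $2,780; North Overpass $480; Riverside Reservoir $1,600. Sum = $7,410.
Difference $7,400 − $7,410 = −$10 applied to largest allocation (Meridian Pavilion): Meridian Pavilion becomes $2,770.

Granite Corridor: $2,550; Meridian Pavilion: $2,770; North Overpass: $480; Riverside Reservoir: $1,600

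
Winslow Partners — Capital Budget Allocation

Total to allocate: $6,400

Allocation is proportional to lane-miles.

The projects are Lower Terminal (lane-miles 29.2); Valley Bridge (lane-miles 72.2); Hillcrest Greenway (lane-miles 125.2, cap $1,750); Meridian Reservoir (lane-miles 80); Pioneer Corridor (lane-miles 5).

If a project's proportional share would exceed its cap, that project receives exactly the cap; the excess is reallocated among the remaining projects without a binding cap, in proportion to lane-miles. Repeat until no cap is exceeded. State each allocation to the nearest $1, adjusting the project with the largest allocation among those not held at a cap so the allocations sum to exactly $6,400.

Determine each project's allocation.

Lane-miles total: 311.6.
Proportional shares (ignoring caps): Lower Terminal 599.74; Valley Bridge 1,482.93; Hillcrest Greenway 2,571.502; Meridian Reservoir 1,643.13; Pioneer Corridor 102.70.
Capped: Hillcrest Greenway ($1,750); remaining pool $4,650 reallocated over remaining lane-miles 186.4.
Redistributed shares: Lower Terminal 728.43 → $728; Valley Bridge 1,801.13 → $1,801; Meridian Reservoir 1,995.71 → $1,996; Pioneer Corridor 124.73 → $125.

Lower Terminal: $728 · Valley Bridge: $1,801 · Hillcrest Greenway: $1,750 · Meridian Reservoir: $1,996 · Pioneer Corridor: $125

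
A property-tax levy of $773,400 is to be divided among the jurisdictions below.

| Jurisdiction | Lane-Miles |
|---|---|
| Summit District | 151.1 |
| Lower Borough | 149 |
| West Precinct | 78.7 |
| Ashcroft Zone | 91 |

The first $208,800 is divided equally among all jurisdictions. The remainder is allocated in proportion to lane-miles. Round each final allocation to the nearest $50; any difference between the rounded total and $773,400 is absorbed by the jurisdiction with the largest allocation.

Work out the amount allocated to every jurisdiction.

First tranche $208,800 split equally: $52,200 each.
Remainder $564,600 by lane-miles (total 469.8): Summit District 181,590.17 → $181,600; Lower Borough 179,066.41 → $179,050; West Precinct 94,580.72 → $94,600; Ashcroft Zone 109,362.71 → $109,350.
Totals: Summit District $52,200 + $181,600 = $233,800; Lower Borough $52,200 + $179,050 = $231,250; West Precinct $52,200 + $94,600 = $146,800; Ashcroft Zone $52,200 + $109,350 = $161,550.

Summit District: $233,800 · Lower Borough: $231,250 · West Precinct: $146,800 · Ashcroft Zone: $161,550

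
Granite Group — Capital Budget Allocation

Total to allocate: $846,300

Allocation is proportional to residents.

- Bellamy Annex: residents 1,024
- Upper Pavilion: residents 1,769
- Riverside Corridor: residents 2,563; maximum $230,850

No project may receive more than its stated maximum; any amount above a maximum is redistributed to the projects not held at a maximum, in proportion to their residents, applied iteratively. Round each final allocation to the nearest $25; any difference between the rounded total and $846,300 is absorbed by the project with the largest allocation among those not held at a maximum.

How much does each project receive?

Sum of residents: 5,356.
Unconstrained shares: Bellamy Annex 161,801.94; Upper Pavilion 279,519.17; Riverside Corridor 404,978.88.
Held at cap: Riverside Corridor ($230,850); balance $615,450 reallocated over remaining residents 2,793.
Shares after redistribution: Bellamy Annex 225,642.96 → $225,650; Upper Pavilion 389,807.04 → $389,800.

Bellamy Annex: $225,650; Upper Pavilion: $389,800; Riverside Corridor: $230,850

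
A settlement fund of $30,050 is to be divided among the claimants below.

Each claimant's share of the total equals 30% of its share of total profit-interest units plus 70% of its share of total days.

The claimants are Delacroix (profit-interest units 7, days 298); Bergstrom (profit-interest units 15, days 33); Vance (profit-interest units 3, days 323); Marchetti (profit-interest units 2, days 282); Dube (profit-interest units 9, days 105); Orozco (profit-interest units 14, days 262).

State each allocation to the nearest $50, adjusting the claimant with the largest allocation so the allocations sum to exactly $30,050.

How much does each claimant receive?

Profit-interest units total 50; days total 1,303.
Composite weights (30% profit-interest units + 70% days): Delacroix 0.2021; Bergstrom 0.1077; Vance 0.1915; Marchetti 0.1635; Dube 0.1104; Orozco 0.2248.
Raw shares: Delacroix 6,072.87; Bergstrom 3,237.24; Vance 5,755.26; Marchetti 4,913.07; Dube 3,317.77; Orozco 6,753.80.
At nearest $50: Delacroix $6,050; Bergstrom $3,250; Vance $5,750; Marchetti $4,900; Dube $3,300; Orozco $6,750. Sum = $30,000.
Difference $30,050 − $30,000 = +$50 applied to largest allocation (Orozco): Orozco becomes $6,800.

Delacroix: $6,050 · Bergstrom: $3,250 · Vance: $5,750 · Marchetti: $4,900 · Dube: $3,300 · Orozco: $6,800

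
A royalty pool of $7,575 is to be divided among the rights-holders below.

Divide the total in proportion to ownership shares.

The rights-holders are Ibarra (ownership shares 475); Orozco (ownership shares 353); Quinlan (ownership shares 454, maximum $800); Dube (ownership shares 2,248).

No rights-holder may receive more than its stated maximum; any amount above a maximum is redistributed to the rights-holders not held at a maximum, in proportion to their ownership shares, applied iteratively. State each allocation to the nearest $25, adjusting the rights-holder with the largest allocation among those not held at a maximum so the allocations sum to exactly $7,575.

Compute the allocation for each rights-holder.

Ibarra: $1,050; Orozco: $775; Quinlan: $800; Dube: $4,950

Sum of ownership shares: 3,530.
Pro-rata shares before constraints: Ibarra 1,019.30; Orozco 757.50; Quinlan 974.24; Dube 4,823.97.
Held at cap: Quinlan ($800); remaining pool $6,775 reallocated over remaining ownership shares 3,076.
Remaining shares: Ibarra 1,046.20 → $1,050; Orozco 777.50 → $775; Dube 4,951.30 → $4,950.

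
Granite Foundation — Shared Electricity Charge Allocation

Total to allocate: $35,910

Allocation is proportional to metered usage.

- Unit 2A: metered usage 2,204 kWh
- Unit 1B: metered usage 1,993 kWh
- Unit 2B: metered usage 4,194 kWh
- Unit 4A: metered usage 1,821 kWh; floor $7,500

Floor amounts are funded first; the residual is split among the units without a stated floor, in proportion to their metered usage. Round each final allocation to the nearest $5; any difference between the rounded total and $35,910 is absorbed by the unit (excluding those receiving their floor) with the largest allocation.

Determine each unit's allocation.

Fund the minimums — Unit 4A $7,500. Remaining pool $28,410.
Remaining pool split over remaining metered usage 8,391: Unit 2A 7,462.24 → $7,460; Unit 1B 6,747.84 → $6,750; Unit 2B 14,199.92 → $14,200.

Unit 2A: $7,460; Unit 1B: $6,750; Unit 2B: $14,200; Unit 4A: $7,500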